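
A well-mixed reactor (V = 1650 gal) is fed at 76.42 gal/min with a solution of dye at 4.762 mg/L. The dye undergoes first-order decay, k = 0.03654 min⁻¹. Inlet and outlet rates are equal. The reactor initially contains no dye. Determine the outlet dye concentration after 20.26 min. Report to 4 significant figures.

2.165 mg/L

Accumulation = in − out − consumed: V dC/dt = Q C_in − Q C − k V C.
This is linear with rate a = Q/V + k = 0.0828552 min⁻¹.
C_ss = Q C_in/(Q + kV) = 2.66191 mg/L; C(t) = C_ss + (C₀ − C_ss) e^(−a t).
C(20.26) = 2.66191 + (-2.66191)·e^(−0.0828552·20.26) = 2.66191 + (-2.66191)·0.186627 = 2.16512 mg/L.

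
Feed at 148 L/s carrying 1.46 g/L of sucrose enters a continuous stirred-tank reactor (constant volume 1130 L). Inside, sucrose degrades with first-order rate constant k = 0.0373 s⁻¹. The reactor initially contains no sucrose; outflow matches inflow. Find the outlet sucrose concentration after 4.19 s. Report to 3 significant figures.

Species balance: V dC/dt = Q C_in − Q C − k V C.
This is linear with rate a = Q/V + k = 0.16827 s⁻¹.
C_ss = Q C_in/(Q + kV) = 1.1364 g/L; C(t) = C_ss + (C₀ − C_ss) e^(−a t).
C(4.19) = 1.1364 + (-1.1364)·e^(−0.16827·4.19) = 1.1364 + (-1.1364)·0.49408 = 0.57492 g/L.

0.575 g/L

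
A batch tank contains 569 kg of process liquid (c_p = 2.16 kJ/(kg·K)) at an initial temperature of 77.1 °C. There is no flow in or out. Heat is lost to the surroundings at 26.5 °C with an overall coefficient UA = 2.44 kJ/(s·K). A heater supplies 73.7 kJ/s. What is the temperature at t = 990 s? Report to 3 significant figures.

59.6 °C

Lumped-capacitance energy balance: M c_p dT/dt = UA(T_amb − T) + Q̇.
dT/dt = (T_ss − T)/τ with T_ss = T_amb + Q̇/UA = 26.5 + 73.7/2.44 = 56.705 °C, τ = M c_p/UA = 569·2.16/2.44 = 503.70 s.
Integrating: T(t) = T_ss + (T₀ − T_ss) e^(−t/τ).
T(990) = 56.705 + (20.395)·0.14009 = 59.562 °C.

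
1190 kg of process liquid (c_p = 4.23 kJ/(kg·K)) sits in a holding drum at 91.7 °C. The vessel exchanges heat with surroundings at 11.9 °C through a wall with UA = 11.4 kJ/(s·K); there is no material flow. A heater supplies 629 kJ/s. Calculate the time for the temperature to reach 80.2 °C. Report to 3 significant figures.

278 s

M c_p dT/dt = −UA(T − T_amb) + Q̇.
τ = M c_p/UA = 441.55 s; T_ss = T_amb + Q̇/UA = 11.9 + 629/11.4 = 67.075 °C.
T(t) = T_ss + (T₀ − T_ss)e^(−t/τ); set T = 80.2:
t = −τ ln[(T − T_ss)/(T₀ − T_ss)] = −441.55 · ln(0.53299) = 277.85 s.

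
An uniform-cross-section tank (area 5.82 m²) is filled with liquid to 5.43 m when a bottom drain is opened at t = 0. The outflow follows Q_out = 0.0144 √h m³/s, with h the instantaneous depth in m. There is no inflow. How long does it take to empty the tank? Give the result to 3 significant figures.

1880 s

Mass balance (ρ constant): A dh/dt = −0.0144 √h.
This is separable: 2 d(√h)/dt = −0.0144/A, so √h = √h₀ − (0.0144/(2A)) t.
Set h = 0: 2√h₀ = (0.0144/A) t_empty ⇒ t_empty = 2A√h₀/0.0144.
t_empty = 2·5.82·√5.43/0.0144 = 11.640·2.3302/0.0144 = 1883.6 s.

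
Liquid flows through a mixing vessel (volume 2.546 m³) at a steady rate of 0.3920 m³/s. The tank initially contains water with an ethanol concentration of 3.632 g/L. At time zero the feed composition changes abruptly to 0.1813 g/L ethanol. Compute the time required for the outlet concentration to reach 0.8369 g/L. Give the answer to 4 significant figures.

10.79 s

Species balance: V dC/dt = Q(C_in − C) ⇒ τ = V/Q = 6.49490 s.
C(t) = C_in + (C₀ − C_in) e^(−t/τ). Set C = 0.8369 and solve for t:
e^(−t/τ) = (C − C_in)/(C₀ − C_in) = (0.8369 − 0.1813)/(3.632 − 0.1813) = 0.189990
t = −τ ln(…) = 6.49490 × 1.66078 = 10.7866 s.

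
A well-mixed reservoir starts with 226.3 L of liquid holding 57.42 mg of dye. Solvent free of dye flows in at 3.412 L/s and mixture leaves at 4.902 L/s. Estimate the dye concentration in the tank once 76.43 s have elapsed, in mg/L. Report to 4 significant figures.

0.05112 mg/L

Let m(t) be the amount of dye. Volume: V(t) = V₀ + (Q_in − Q_out) t = 226.3 − 1.49000 t; V(76.43) = 112.419 L.
Species balance (pure solvent in): dm/dt = −Q_out · m/V(t).
dm/m = −Q_out dt/(V₀ − 1.49000 t); integrating gives ln(m/m₀) = −(Q_out/(Q_in−Q_out)) ln(V/V₀).
m = m₀ (V₀/V)^(Q_out/(Q_in−Q_out)) = 57.42 × (226.3/112.419)^(-3.28993) = 5.74696 mg.
C = m/V = 5.74696/112.419 = 0.0511207 mg/L.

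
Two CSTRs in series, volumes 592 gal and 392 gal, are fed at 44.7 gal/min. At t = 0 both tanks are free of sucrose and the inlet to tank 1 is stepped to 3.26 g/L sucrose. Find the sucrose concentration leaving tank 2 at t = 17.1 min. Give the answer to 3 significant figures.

1.52 g/L

Time constants: τᵢ = Vᵢ/Q for each well-mixed tank.
τ₁ = 592/44.7 = 13.244 min; τ₂ = 392/44.7 = 8.7696 min.
Solving the cascade with C₁(0)=C₂(0)=0 gives C₂(t) = C_in[1 − (τ₁ e^(−t/τ₁) − τ₂ e^(−t/τ₂))/(τ₁ − τ₂)].
At t = 17.1: e^(−t/τ₁) = 0.27495, e^(−t/τ₂) = 0.14228.
C₂ = 3.26·[1 − (13.244·0.27495 − 8.7696·0.14228)/(4.4743)] = 3.26·0.46503 = 1.5160 g/L.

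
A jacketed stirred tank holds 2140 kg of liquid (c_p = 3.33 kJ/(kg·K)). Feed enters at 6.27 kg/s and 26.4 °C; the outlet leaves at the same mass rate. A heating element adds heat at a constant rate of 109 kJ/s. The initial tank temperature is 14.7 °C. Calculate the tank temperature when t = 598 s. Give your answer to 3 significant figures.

Unsteady energy balance on the tank contents: M c_p dT/dt = ṁ c_p (T_in − T) + 109.
Rearrange: dT/dt = (T_ss − T)/τ with τ = M/ṁ = 341.31 s and T_ss = T_in + Q̇/(ṁ c_p) = 31.621 °C.
This is linear first-order; T(t) = T_ss + (T₀ − T_ss) e^(−t/τ).
T(598) = 31.621 + (-16.921)·e^(−598/341.31) = 31.621 + (-16.921)·0.17341 = 28.686 °C.

28.7 °C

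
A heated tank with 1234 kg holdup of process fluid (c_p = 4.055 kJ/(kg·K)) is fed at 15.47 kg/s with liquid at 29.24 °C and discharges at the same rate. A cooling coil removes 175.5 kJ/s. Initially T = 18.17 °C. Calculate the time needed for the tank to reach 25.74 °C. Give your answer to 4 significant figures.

Heat balance on the well-mixed liquid: M c_p dT/dt = ṁ c_p (T_in − T) − 175.5.
τ = M/ṁ = 79.7673 s; T_ss = T_in − Q̇/(ṁ c_p) = 26.4423 °C.
T(t) = T_ss + (T₀ − T_ss) e^(−t/τ). Set T = 25.74:
e^(−t/τ) = (25.74 − 26.4423)/(18.17 − 26.4423) = 0.0849015
t = −79.7673 · ln(0.0849015) = 196.727 s.

196.7 s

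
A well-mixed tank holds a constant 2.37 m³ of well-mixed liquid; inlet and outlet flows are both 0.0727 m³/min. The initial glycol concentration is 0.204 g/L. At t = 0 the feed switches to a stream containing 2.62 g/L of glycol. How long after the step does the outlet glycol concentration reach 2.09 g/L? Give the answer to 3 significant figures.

49.5 min

Species balance: V dC/dt = Q(C_in − C) ⇒ τ = V/Q = 32.600 min.
C(t) = C_in + (C₀ − C_in) e^(−t/τ). Set C = 2.09 and solve for t:
e^(−t/τ) = (C − C_in)/(C₀ − C_in) = (2.09 − 2.62)/(0.204 − 2.62) = 0.21937
t = −τ ln(…) = 32.600 × 1.5170 = 49.454 min.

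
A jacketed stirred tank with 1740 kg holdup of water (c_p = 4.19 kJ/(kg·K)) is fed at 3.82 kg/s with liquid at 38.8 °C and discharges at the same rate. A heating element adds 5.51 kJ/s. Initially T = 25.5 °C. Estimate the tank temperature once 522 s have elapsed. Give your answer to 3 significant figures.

First-law balance (no shaft work): M c_p dT/dt = ṁ c_p (T_in − T) + 5.51.
τ = M/ṁ = 455.50 s; T_ss = T_in + Q̇/(ṁ c_p) = 38.8 + 5.51/(3.82·4.19) = 39.144 °C.
T approaches T_ss exponentially: T(t) = T_ss + (T₀ − T_ss) e^(−t/τ).
T(522) = 39.144 + (-13.644)·e^(−522/455.50) = 39.144 + (-13.644)·0.31791 = 34.807 °C.

34.8 °C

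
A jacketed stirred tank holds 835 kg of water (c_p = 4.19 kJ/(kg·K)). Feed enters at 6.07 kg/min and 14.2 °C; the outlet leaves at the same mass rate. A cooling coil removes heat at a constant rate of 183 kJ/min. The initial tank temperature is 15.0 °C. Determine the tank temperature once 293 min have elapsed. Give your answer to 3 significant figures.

7.95 °C

M c_p dT/dt = ṁ c_p (T_in − T) − Q̇.
Rearrange: dT/dt = (T_ss − T)/τ with τ = M/ṁ = 137.56 min and T_ss = T_in − Q̇/(ṁ c_p) = 7.0047 °C.
Solution: T(t) = T_ss + (T₀ − T_ss) e^(−t/τ).
T(293) = 7.0047 + (7.9953)·e^(−293/137.56) = 7.0047 + (7.9953)·0.11884 = 7.9549 °C.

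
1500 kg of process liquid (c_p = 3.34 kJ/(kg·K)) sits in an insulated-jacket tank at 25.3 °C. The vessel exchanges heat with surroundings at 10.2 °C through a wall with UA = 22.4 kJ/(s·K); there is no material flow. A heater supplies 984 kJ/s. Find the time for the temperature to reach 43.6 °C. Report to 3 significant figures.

First-law balance (no shaft work): M c_p dT/dt = −UA(T − T_amb) + Q̇.
τ = M c_p/UA = 223.66 s; T_ss = T_amb + Q̇/UA = 10.2 + 984/22.4 = 54.129 °C.
T(t) = T_ss + (T₀ − T_ss)e^(−t/τ); set T = 43.6:
t = −τ ln[(T − T_ss)/(T₀ − T_ss)] = −223.66 · ln(0.36521) = 225.29 s.

225 s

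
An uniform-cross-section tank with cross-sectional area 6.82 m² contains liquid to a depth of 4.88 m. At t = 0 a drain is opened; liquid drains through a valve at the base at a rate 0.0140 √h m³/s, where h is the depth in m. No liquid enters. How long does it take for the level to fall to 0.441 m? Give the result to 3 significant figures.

1510 s

With no inflow, A dh/dt = −0.0140 √h.
This is separable: 2 d(√h)/dt = −0.0140/A, so √h = √h₀ − (0.0140/(2A)) t.
t = 2A(√h₀ − √h)/0.0140 = 2·6.82·(√4.88 − √0.441)/0.0140
  = 13.640 × (2.2091 − 0.66408) / 0.0140 = 1505.3 s.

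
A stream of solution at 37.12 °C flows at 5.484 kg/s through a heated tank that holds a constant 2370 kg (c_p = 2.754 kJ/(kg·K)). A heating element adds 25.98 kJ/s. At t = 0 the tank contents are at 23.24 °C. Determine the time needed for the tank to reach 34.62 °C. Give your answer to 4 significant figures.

Energy balance: M c_p dT/dt = ṁ c_p (T_in − T) + 25.98.
τ = M/ṁ = 432.166 s; T_ss = T_in + Q̇/(ṁ c_p) = 38.8402 °C.
T(t) = T_ss + (T₀ − T_ss) e^(−t/τ). Set T = 34.62:
e^(−t/τ) = (34.62 − 38.8402)/(23.24 − 38.8402) = 0.270522
t = −432.166 · ln(0.270522) = 565.015 s.

565.0 s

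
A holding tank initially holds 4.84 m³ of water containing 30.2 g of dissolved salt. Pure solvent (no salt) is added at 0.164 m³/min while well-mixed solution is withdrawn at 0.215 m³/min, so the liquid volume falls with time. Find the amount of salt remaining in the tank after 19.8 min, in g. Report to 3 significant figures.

11.3 g

Let m(t) be the amount of salt. Volume: V(t) = V₀ + (Q_in − Q_out) t = 4.84 − 0.051000 t; V(19.8) = 3.8302 m³.
Solute balance: dm/dt = 0 − Q_out C = −Q_out m/V(t).
Separate: dm/m = −Q_out dt/V(t) ⇒ ln(m/m₀) = −(Q_out/(Q_in−Q_out)) ln(V/V₀).
m = m₀ (V₀/V)^(Q_out/(Q_in−Q_out)) = 30.2 × (4.84/3.8302)^(-4.2157) = 11.261 g.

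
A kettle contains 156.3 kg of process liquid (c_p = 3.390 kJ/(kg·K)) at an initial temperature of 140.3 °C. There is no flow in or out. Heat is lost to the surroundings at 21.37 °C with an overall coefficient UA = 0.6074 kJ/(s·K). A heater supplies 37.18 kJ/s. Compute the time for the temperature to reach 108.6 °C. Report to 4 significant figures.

Lumped-capacitance energy balance: M c_p dT/dt = UA(T_amb − T) + Q̇.
τ = M c_p/UA = 872.336 s; T_ss = T_amb + Q̇/UA = 21.37 + 37.18/0.6074 = 82.5817 °C.
T(t) = T_ss + (T₀ − T_ss)e^(−t/τ); set T = 108.6:
t = −τ ln[(T − T_ss)/(T₀ − T_ss)] = −872.336 · ln(0.450781) = 695.055 s.

695.1 s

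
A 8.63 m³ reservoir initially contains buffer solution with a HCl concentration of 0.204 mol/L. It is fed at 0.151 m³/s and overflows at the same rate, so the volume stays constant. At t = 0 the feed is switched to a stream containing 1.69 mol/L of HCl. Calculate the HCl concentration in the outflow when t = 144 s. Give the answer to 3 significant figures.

1.57 mol/L

Mass balance on the solute (V constant): V dC/dt = Q(C_in − C).
So dC/dt = (C_in − C)/τ with τ = V/Q = 8.63/0.151 = 57.152 s.
Solution: C(t) = C_in + (C₀ − C_in) e^(−t/τ).
C(144) = 1.69 + (0.204 − 1.69)·e^(−144/57.152) = 1.69 + (-1.4860)·0.080493 = 1.5704 mol/L.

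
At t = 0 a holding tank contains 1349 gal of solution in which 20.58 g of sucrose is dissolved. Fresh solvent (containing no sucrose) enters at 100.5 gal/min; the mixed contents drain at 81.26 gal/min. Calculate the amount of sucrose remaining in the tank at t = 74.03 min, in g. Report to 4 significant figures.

0.9807 g

Let m(t) be the amount of sucrose. Volume: V(t) = V₀ + (Q_in − Q_out) t = 1349 + 19.2400 t; V(74.03) = 2773.34 gal.
No sucrose enters, so dm/dt = −Q_out · (m/V).
dm/m = −Q_out dt/(V₀ + 19.2400 t); integrating gives ln(m/m₀) = −(Q_out/(Q_in−Q_out)) ln(V/V₀).
m = m₀ (V₀/V)^(Q_out/(Q_in−Q_out)) = 20.58 × (1349/2773.34)^(4.22349) = 0.980689 g.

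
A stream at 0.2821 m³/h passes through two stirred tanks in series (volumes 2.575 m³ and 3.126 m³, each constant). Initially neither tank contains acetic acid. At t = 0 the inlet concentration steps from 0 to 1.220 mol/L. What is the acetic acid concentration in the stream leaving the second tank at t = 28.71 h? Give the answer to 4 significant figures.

0.9467 mol/L

Each tank obeys Vᵢ dCᵢ/dt = Q(Cᵢ₋₁ − Cᵢ), so τᵢ = Vᵢ/Q.
τ₁ = 2.575/0.2821 = 9.12797 h; τ₂ = 3.126/0.2821 = 11.0812 h.
Tank 1: C₁ = C_in(1 − e^(−t/τ₁)). Tank 2 (τ₁ ≠ τ₂): C₂ = C_in[1 − (τ₁ e^(−t/τ₁) − τ₂ e^(−t/τ₂))/(τ₁ − τ₂)].
At t = 28.71: e^(−t/τ₁) = 0.0430550, e^(−t/τ₂) = 0.0749540.
C₂ = 1.220·[1 − (9.12797·0.0430550 − 11.0812·0.0749540)/(-1.95321)] = 1.220·0.775971 = 0.946685 mol/L.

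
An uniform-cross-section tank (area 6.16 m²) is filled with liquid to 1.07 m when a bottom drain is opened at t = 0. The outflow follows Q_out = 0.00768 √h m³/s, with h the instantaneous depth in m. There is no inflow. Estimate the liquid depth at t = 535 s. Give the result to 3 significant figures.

0.491 m

Unsteady balance on liquid volume: A dh/dt = −0.00768 √h.
∫ h^(−1/2) dh = −(0.00768/A) ∫ dt, giving 2√h = 2√h₀ − (0.00768/A) t.
√h = √1.07 − 0.00768·535/(2·6.16) = 1.0344 − 0.33351 = 0.70090.
h = 0.70090² = 0.49126 m.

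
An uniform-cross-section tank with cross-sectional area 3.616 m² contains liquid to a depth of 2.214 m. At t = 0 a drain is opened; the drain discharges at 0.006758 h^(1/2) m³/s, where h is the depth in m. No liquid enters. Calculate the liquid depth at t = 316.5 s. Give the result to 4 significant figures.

1.421 m

A dh/dt = −Q_out = −0.006758 √h.
∫ h^(−1/2) dh = −(0.006758/A) ∫ dt, giving 2√h = 2√h₀ − (0.006758/A) t.
√h = √2.214 − 0.006758·316.5/(2·3.616) = 1.48795 − 0.295756 = 1.19220.
h = 1.19220² = 1.42133 m.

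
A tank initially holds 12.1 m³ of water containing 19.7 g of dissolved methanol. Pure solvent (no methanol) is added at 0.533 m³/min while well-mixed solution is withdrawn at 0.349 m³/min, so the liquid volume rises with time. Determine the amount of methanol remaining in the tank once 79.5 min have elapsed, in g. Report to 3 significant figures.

Total volume: dV/dt = Q_in − Q_out = 0.18400 m³/min, so V(t) = 12.1 + 0.18400 t and V(79.5) = 26.728 m³.
Species balance (pure solvent in): dm/dt = −Q_out · m/V(t).
Separate: dm/m = −Q_out dt/V(t) ⇒ ln(m/m₀) = −(Q_out/(Q_in−Q_out)) ln(V/V₀).
m = m₀ (V₀/V)^(Q_out/(Q_in−Q_out)) = 19.7 × (12.1/26.728)^(1.8967) = 4.3817 g.

4.38 g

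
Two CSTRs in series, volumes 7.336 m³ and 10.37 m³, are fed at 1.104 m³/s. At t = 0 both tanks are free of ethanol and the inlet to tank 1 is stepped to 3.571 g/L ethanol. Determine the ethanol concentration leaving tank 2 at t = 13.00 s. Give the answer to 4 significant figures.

Time constants: τᵢ = Vᵢ/Q for each well-mixed tank.
τ₁ = 7.336/1.104 = 6.64493 s; τ₂ = 10.37/1.104 = 9.39312 s.
Tank 1: C₁ = C_in(1 − e^(−t/τ₁)). Tank 2 (τ₁ ≠ τ₂): C₂ = C_in[1 − (τ₁ e^(−t/τ₁) − τ₂ e^(−t/τ₂))/(τ₁ − τ₂)].
At t = 13.00: e^(−t/τ₁) = 0.141369, e^(−t/τ₂) = 0.250576.
C₂ = 3.571·[1 − (6.64493·0.141369 − 9.39312·0.250576)/(-2.74819)] = 3.571·0.485369 = 1.73325 g/L.

1.733 g/L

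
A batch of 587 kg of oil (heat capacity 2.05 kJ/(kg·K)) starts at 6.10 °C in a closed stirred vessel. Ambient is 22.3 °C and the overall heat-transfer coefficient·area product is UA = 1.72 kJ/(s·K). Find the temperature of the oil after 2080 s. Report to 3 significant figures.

Lumped-capacitance energy balance: M c_p dT/dt = UA(T_amb − T).
dT/dt = (T_ss − T)/τ with T_ss = T_amb = 22.300 °C, τ = M c_p/UA = 587·2.05/1.72 = 699.62 s.
T approaches T_ss exponentially: T(t) = T_ss + (T₀ − T_ss) e^(−t/τ).
T(2080) = 22.300 + (-16.200)·0.051148 = 21.471 °C.

21.5 °C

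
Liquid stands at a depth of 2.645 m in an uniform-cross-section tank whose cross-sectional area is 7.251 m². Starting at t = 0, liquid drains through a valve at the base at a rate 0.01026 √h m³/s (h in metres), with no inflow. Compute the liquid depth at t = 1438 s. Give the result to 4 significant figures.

With no inflow, A dh/dt = −0.01026 √h.
This is separable: 2 d(√h)/dt = −0.01026/A, so √h = √h₀ − (0.01026/(2A)) t.
√h = √2.645 − 0.01026·1438/(2·7.251) = 1.62635 − 1.01737 = 0.608977.
h = 0.608977² = 0.370853 m.

0.3709 m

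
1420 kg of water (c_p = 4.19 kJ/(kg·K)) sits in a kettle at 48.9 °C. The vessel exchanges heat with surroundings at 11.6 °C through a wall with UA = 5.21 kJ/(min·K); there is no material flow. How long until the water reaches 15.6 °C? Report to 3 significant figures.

Heat balance on the well-mixed liquid: M c_p dT/dt = −UA(T − T_amb).
τ = M c_p/UA = 1142.0 min; T_ss = T_amb = 11.600 °C.
T(t) = T_ss + (T₀ − T_ss)e^(−t/τ); set T = 15.6:
t = −τ ln[(T − T_ss)/(T₀ − T_ss)] = −1142.0 · ln(0.10724) = 2549.7 min.

2550 min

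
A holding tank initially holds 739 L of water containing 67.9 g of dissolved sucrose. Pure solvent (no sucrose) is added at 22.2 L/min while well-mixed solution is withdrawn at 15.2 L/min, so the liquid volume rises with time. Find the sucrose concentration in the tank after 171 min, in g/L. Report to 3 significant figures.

0.00433 g/L

Let m(t) be the amount of sucrose. Volume: V(t) = V₀ + (Q_in − Q_out) t = 739 + 7.0000 t; V(171) = 1936.0 L.
No sucrose enters, so dm/dt = −Q_out · (m/V).
dm/m = −Q_out dt/(V₀ + 7.0000 t); integrating gives ln(m/m₀) = −(Q_out/(Q_in−Q_out)) ln(V/V₀).
m = m₀ (V₀/V)^(Q_out/(Q_in−Q_out)) = 67.9 × (739/1936.0)^(2.1714) = 8.3878 g.
C = m/V = 8.3878/1936.0 = 0.0043325 g/L.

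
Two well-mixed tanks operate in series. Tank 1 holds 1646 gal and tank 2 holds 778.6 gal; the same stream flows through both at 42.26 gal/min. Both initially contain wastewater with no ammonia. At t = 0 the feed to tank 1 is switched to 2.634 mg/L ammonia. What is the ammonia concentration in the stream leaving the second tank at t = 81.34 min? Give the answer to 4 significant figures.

2.043 mg/L

Each tank obeys Vᵢ dCᵢ/dt = Q(Cᵢ₋₁ − Cᵢ), so τᵢ = Vᵢ/Q.
τ₁ = 1646/42.26 = 38.9494 min; τ₂ = 778.6/42.26 = 18.4240 min.
Tank 1: C₁ = C_in(1 − e^(−t/τ₁)). Tank 2 (τ₁ ≠ τ₂): C₂ = C_in[1 − (τ₁ e^(−t/τ₁) − τ₂ e^(−t/τ₂))/(τ₁ − τ₂)].
At t = 81.34: e^(−t/τ₁) = 0.123891, e^(−t/τ₂) = 0.0120960.
C₂ = 2.634·[1 − (38.9494·0.123891 − 18.4240·0.0120960)/(20.5253)] = 2.634·0.775759 = 2.04335 mg/L.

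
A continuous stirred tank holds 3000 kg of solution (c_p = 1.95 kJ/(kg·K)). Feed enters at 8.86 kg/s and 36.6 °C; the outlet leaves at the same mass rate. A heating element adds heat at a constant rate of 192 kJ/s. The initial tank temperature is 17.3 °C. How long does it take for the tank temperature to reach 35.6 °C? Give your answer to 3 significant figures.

312 s

M c_p dT/dt = ṁ c_p (T_in − T) + Q̇.
τ = M/ṁ = 338.60 s; T_ss = T_in + Q̇/(ṁ c_p) = 47.713 °C.
T(t) = T_ss + (T₀ − T_ss) e^(−t/τ). Set T = 35.6:
e^(−t/τ) = (35.6 − 47.713)/(17.3 − 47.713) = 0.39828
t = −338.60 · ln(0.39828) = 311.71 s.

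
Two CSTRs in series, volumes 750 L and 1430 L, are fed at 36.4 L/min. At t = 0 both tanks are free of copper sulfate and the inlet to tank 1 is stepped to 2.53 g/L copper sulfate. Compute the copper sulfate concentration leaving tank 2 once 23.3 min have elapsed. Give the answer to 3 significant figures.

Each tank obeys Vᵢ dCᵢ/dt = Q(Cᵢ₋₁ − Cᵢ), so τᵢ = Vᵢ/Q.
τ₁ = 750/36.4 = 20.604 min; τ₂ = 1430/36.4 = 39.286 min.
Tank 1: C₁ = C_in(1 − e^(−t/τ₁)). Tank 2 (τ₁ ≠ τ₂): C₂ = C_in[1 − (τ₁ e^(−t/τ₁) − τ₂ e^(−t/τ₂))/(τ₁ − τ₂)].
At t = 23.3: e^(−t/τ₁) = 0.32277, e^(−t/τ₂) = 0.55262.
C₂ = 2.53·[1 − (20.604·0.32277 − 39.286·0.55262)/(-18.681)] = 2.53·0.19387 = 0.49050 g/L.

0.490 g/L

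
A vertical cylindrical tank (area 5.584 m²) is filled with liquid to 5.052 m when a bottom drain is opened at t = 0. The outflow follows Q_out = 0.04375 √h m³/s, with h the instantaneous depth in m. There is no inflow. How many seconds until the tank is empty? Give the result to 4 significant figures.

A dh/dt = −Q_out = −0.04375 √h.
∫ h^(−1/2) dh = −(0.04375/A) ∫ dt, giving 2√h = 2√h₀ − (0.04375/A) t.
Tank is empty when √h = 0: t_empty = 2A√h₀/0.04375.
t_empty = 2·5.584·√5.052/0.04375 = 11.1680·2.24767/0.04375 = 573.758 s.

573.8 s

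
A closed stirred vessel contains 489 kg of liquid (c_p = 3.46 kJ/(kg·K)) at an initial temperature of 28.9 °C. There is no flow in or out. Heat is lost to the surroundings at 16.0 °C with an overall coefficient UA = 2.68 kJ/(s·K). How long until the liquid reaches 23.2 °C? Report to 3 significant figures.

Lumped-capacitance energy balance: M c_p dT/dt = UA(T_amb − T).
τ = M c_p/UA = 631.32 s; T_ss = T_amb = 16.000 °C.
T(t) = T_ss + (T₀ − T_ss)e^(−t/τ); set T = 23.2:
t = −τ ln[(T − T_ss)/(T₀ − T_ss)] = −631.32 · ln(0.55814) = 368.15 s.

368 s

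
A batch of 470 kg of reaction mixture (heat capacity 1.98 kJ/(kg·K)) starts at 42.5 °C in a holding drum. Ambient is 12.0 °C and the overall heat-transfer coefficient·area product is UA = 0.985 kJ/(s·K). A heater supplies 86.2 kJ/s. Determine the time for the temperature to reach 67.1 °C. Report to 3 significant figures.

Lumped-capacitance energy balance: M c_p dT/dt = UA(T_amb − T) + Q̇.
τ = M c_p/UA = 944.77 s; T_ss = T_amb + Q̇/UA = 12.0 + 86.2/0.985 = 99.513 °C.
T(t) = T_ss + (T₀ − T_ss)e^(−t/τ); set T = 67.1:
t = −τ ln[(T − T_ss)/(T₀ − T_ss)] = −944.77 · ln(0.56852) = 533.54 s.

534 s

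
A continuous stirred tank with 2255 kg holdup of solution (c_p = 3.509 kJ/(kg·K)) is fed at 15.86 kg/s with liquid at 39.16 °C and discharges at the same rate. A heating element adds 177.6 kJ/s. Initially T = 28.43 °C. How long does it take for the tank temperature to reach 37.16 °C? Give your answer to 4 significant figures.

M c_p dT/dt = ṁ c_p (T_in − T) + Q̇.
τ = M/ṁ = 142.182 s; T_ss = T_in + Q̇/(ṁ c_p) = 42.3512 °C.
T(t) = T_ss + (T₀ − T_ss) e^(−t/τ). Set T = 37.16:
e^(−t/τ) = (37.16 − 42.3512)/(28.43 − 42.3512) = 0.372900
t = −142.182 · ln(0.372900) = 140.254 s.

140.3 s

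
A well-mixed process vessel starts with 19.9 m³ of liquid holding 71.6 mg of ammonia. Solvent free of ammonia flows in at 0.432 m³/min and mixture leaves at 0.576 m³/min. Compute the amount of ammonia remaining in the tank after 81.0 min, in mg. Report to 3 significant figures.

Total volume: dV/dt = Q_in − Q_out = -0.14400 m³/min, so V(t) = 19.9 − 0.14400 t and V(81.0) = 8.2360 m³.
No ammonia enters, so dm/dt = −Q_out · (m/V).
Separate: dm/m = −Q_out dt/V(t) ⇒ ln(m/m₀) = −(Q_out/(Q_in−Q_out)) ln(V/V₀).
m = m₀ (V₀/V)^(Q_out/(Q_in−Q_out)) = 71.6 × (19.9/8.2360)^(-4.0000) = 2.1007 mg.

2.10 mg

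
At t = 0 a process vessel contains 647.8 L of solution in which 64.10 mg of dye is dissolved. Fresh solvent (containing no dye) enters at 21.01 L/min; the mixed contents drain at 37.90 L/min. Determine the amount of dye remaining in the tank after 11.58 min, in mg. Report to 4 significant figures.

Total volume: dV/dt = Q_in − Q_out = -16.8900 L/min, so V(t) = 647.8 − 16.8900 t and V(11.58) = 452.214 L.
Species balance (pure solvent in): dm/dt = −Q_out · m/V(t).
dm/m = −Q_out dt/(V₀ − 16.8900 t); integrating gives ln(m/m₀) = −(Q_out/(Q_in−Q_out)) ln(V/V₀).
m = m₀ (V₀/V)^(Q_out/(Q_in−Q_out)) = 64.10 × (647.8/452.214)^(-2.24393) = 28.6145 mg.

28.61 mg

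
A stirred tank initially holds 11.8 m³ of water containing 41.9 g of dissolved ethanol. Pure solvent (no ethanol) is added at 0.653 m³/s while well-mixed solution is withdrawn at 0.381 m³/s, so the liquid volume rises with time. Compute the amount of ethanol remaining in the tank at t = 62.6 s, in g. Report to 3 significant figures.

Total volume: dV/dt = Q_in − Q_out = 0.27200 m³/s, so V(t) = 11.8 + 0.27200 t and V(62.6) = 28.827 m³.
No ethanol enters, so dm/dt = −Q_out · (m/V).
Separate: dm/m = −Q_out dt/V(t) ⇒ ln(m/m₀) = −(Q_out/(Q_in−Q_out)) ln(V/V₀).
m = m₀ (V₀/V)^(Q_out/(Q_in−Q_out)) = 41.9 × (11.8/28.827)^(1.4007) = 11.991 g.

12.0 g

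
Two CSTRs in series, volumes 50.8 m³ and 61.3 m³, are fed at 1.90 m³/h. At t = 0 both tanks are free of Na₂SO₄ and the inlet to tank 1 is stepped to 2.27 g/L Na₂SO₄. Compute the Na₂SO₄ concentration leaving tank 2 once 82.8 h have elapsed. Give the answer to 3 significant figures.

1.75 g/L

Each tank obeys Vᵢ dCᵢ/dt = Q(Cᵢ₋₁ − Cᵢ), so τᵢ = Vᵢ/Q.
τ₁ = 50.8/1.90 = 26.737 h; τ₂ = 61.3/1.90 = 32.263 h.
Solving the cascade with C₁(0)=C₂(0)=0 gives C₂(t) = C_in[1 − (τ₁ e^(−t/τ₁) − τ₂ e^(−t/τ₂))/(τ₁ − τ₂)].
At t = 82.8: e^(−t/τ₁) = 0.045191, e^(−t/τ₂) = 0.076812.
C₂ = 2.27·[1 − (26.737·0.045191 − 32.263·0.076812)/(-5.5263)] = 2.27·0.77020 = 1.7484 g/L.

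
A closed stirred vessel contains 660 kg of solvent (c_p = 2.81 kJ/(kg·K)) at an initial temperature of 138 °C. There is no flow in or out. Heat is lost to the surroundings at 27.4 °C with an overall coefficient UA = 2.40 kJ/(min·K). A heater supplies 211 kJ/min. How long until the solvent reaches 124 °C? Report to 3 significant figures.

742 min

Lumped-capacitance energy balance: M c_p dT/dt = UA(T_amb − T) + Q̇.
τ = M c_p/UA = 772.75 min; T_ss = T_amb + Q̇/UA = 27.4 + 211/2.40 = 115.32 °C.
T(t) = T_ss + (T₀ − T_ss)e^(−t/τ); set T = 124:
t = −τ ln[(T − T_ss)/(T₀ − T_ss)] = −772.75 · ln(0.38281) = 742.01 min.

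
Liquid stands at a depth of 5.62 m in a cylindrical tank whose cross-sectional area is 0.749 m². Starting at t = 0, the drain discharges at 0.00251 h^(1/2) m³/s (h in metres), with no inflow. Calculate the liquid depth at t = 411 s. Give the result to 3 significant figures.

2.83 m

Volume balance on the tank: A dh/dt = −0.00251 √h.
∫ h^(−1/2) dh = −(0.00251/A) ∫ dt, giving 2√h = 2√h₀ − (0.00251/A) t.
√h = √5.62 − 0.00251·411/(2·0.749) = 2.3707 − 0.68866 = 1.6820.
h = 1.6820² = 2.8291 m.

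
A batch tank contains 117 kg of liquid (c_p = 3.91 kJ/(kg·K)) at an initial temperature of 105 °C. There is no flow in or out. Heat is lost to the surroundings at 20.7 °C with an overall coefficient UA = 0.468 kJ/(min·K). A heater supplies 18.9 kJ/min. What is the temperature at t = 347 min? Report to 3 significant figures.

M c_p dT/dt = −UA(T − T_amb) + Q̇.
dT/dt = (T_ss − T)/τ with T_ss = T_amb + Q̇/UA = 20.7 + 18.9/0.468 = 61.085 °C, τ = M c_p/UA = 117·3.91/0.468 = 977.50 min.
T approaches T_ss exponentially: T(t) = T_ss + (T₀ − T_ss) e^(−t/τ).
T(347) = 61.085 + (43.915)·0.70118 = 91.877 °C.

91.9 °C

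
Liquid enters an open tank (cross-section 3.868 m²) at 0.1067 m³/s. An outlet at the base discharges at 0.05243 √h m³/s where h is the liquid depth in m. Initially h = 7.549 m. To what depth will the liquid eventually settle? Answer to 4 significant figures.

A dh/dt = Q_in − 0.05243 √h. Steady state requires inflow = outflow:
Q_in = 0.05243 √h_ss ⇒ √h_ss = 0.1067/0.05243 = 2.03509.
h_ss = 2.03509² = 4.14161 m. (Since h₀ = 7.549 m > h_ss, the level will fall toward this value.)

4.142 m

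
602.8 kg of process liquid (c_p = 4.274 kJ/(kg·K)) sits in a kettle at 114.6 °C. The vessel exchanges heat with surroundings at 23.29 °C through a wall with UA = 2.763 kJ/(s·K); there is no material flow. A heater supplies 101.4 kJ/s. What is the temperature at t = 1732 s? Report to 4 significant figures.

Lumped-capacitance energy balance: M c_p dT/dt = UA(T_amb − T) + Q̇.
dT/dt = (T_ss − T)/τ with T_ss = T_amb + Q̇/UA = 23.29 + 101.4/2.763 = 59.9892 °C, τ = M c_p/UA = 602.8·4.274/2.763 = 932.453 s.
T approaches T_ss exponentially: T(t) = T_ss + (T₀ − T_ss) e^(−t/τ).
T(1732) = 59.9892 + (54.6108)·0.156068 = 68.5122 °C.

68.51 °C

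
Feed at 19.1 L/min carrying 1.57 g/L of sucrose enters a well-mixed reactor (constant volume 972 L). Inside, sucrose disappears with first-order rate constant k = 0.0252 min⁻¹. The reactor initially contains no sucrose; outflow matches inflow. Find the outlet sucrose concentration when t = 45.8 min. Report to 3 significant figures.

Accumulation = in − out − consumed: V dC/dt = Q C_in − Q C − k V C.
This is linear with rate a = Q/V + k = 0.044850 min⁻¹.
C_ss = Q C_in/(Q + kV) = 0.68786 g/L; C(t) = C_ss + (C₀ − C_ss) e^(−a t).
C(45.8) = 0.68786 + (-0.68786)·e^(−0.044850·45.8) = 0.68786 + (-0.68786)·0.12820 = 0.59968 g/L.

0.600 g/L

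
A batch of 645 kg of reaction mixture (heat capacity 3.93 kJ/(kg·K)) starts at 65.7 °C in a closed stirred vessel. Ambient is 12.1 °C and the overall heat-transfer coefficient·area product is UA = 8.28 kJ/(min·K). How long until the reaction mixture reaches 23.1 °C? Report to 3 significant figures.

M c_p dT/dt = −UA(T − T_amb).
τ = M c_p/UA = 306.14 min; T_ss = T_amb = 12.100 °C.
T(t) = T_ss + (T₀ − T_ss)e^(−t/τ); set T = 23.1:
t = −τ ln[(T − T_ss)/(T₀ − T_ss)] = −306.14 · ln(0.20522) = 484.82 min.

485 min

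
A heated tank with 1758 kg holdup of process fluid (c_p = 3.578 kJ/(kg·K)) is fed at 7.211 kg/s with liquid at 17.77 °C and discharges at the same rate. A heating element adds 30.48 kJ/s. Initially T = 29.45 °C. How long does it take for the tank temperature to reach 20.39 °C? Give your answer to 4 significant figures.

M c_p dT/dt = ṁ c_p (T_in − T) + Q̇.
τ = M/ṁ = 243.794 s; T_ss = T_in + Q̇/(ṁ c_p) = 18.9514 °C.
T(t) = T_ss + (T₀ − T_ss) e^(−t/τ). Set T = 20.39:
e^(−t/τ) = (20.39 − 18.9514)/(29.45 − 18.9514) = 0.137032
t = −243.794 · ln(0.137032) = 484.551 s.

484.6 s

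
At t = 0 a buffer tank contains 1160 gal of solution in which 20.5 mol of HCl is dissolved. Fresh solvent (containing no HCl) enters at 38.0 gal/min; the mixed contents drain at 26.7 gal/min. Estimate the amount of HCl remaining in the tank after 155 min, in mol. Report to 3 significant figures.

Let m(t) be the amount of HCl. Volume: V(t) = V₀ + (Q_in − Q_out) t = 1160 + 11.300 t; V(155) = 2911.5 gal.
Species balance (pure solvent in): dm/dt = −Q_out · m/V(t).
Separate: dm/m = −Q_out dt/V(t) ⇒ ln(m/m₀) = −(Q_out/(Q_in−Q_out)) ln(V/V₀).
m = m₀ (V₀/V)^(Q_out/(Q_in−Q_out)) = 20.5 × (1160/2911.5)^(2.3628) = 2.3304 mol.

2.33 mol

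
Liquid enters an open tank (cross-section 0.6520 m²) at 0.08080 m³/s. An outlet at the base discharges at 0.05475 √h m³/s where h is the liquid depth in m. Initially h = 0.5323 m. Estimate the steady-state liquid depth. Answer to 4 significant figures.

2.178 m

A dh/dt = Q_in − 0.05475 √h. Steady state requires inflow = outflow:
Q_in = 0.05475 √h_ss ⇒ √h_ss = 0.08080/0.05475 = 1.47580.
h_ss = 1.47580² = 2.17798 m. (Since h₀ = 0.5323 m < h_ss, the level will rise toward this value.)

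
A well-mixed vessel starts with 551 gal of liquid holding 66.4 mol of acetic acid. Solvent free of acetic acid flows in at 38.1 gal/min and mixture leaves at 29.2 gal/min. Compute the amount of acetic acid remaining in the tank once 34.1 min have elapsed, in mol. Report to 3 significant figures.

15.7 mol

Let m(t) be the amount of acetic acid. Volume: V(t) = V₀ + (Q_in − Q_out) t = 551 + 8.9000 t; V(34.1) = 854.49 gal.
Solute balance: dm/dt = 0 − Q_out C = −Q_out m/V(t).
Separate: dm/m = −Q_out dt/V(t) ⇒ ln(m/m₀) = −(Q_out/(Q_in−Q_out)) ln(V/V₀).
m = m₀ (V₀/V)^(Q_out/(Q_in−Q_out)) = 66.4 × (551/854.49)^(3.2809) = 15.739 mol.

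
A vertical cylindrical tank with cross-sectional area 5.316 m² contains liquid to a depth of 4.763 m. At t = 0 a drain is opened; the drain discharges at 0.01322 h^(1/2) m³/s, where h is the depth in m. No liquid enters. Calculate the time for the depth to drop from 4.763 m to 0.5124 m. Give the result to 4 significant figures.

Accumulation of liquid (constant cross-section A): A dh/dt = −0.01322 √h.
This is separable: 2 d(√h)/dt = −0.01322/A, so √h = √h₀ − (0.01322/(2A)) t.
t = 2A(√h₀ − √h)/0.01322 = 2·5.316·(√4.763 − √0.5124)/0.01322
  = 10.6320 × (2.18243 − 0.715821) / 0.01322 = 1179.50 s.

1179 s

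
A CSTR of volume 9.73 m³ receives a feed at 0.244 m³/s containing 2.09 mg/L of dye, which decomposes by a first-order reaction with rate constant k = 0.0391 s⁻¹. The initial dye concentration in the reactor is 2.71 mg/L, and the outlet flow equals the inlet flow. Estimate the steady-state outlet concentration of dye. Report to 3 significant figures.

0.817 mg/L

V dC/dt = Q(C_in − C) − k V C.
At steady state: 0 = Q C_in − (Q + kV) C_ss, so C_ss = Q C_in/(Q + kV).
C_ss = 0.244·2.09/(0.244 + 0.0391·9.73) = 0.50996/0.62444 = 0.81666 mg/L.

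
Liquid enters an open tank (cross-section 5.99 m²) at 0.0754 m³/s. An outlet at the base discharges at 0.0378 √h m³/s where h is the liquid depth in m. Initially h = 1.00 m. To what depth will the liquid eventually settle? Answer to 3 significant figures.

3.98 m

Accumulation of liquid (constant cross-section A): A dh/dt = Q_in − 0.0378 √h. At steady state dh/dt = 0:
Q_in = 0.0378 √h_ss ⇒ √h_ss = 0.0754/0.0378 = 1.9947.
h_ss = 1.9947² = 3.9789 m. (Since h₀ = 1.00 m < h_ss, the level will rise toward this value.)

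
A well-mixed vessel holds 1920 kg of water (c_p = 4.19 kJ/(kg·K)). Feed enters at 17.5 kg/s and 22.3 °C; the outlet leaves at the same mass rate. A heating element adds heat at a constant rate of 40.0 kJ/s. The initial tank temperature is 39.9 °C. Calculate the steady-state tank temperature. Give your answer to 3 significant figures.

22.8 °C

Heat balance on the well-mixed liquid: M c_p dT/dt = ṁ c_p (T_in − T) + 40.0.
At steady state dT/dt = 0 ⇒ T_ss = T_in + Q̇/(ṁ c_p) = 22.3 + 40.0/(17.5·4.19) = 22.846 °C.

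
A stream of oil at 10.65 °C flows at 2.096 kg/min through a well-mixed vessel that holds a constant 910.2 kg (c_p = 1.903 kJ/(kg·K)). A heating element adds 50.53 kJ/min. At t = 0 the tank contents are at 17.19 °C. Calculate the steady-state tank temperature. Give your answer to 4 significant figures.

23.32 °C

M c_p dT/dt = ṁ c_p (T_in − T) + Q̇.
At steady state dT/dt = 0 ⇒ T_ss = T_in + Q̇/(ṁ c_p) = 10.65 + 50.53/(2.096·1.903) = 23.3183 °C.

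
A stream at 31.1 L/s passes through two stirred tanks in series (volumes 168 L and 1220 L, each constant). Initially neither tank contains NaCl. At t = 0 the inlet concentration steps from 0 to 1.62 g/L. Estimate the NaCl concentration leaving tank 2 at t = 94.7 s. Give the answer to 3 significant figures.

Species balance on tank i: dCᵢ/dt = (Cᵢ₋₁ − Cᵢ)/τᵢ with τᵢ = Vᵢ/Q.
τ₁ = 168/31.1 = 5.4019 s; τ₂ = 1220/31.1 = 39.228 s.
Solving the cascade with C₁(0)=C₂(0)=0 gives C₂(t) = C_in[1 − (τ₁ e^(−t/τ₁) − τ₂ e^(−t/τ₂))/(τ₁ − τ₂)].
At t = 94.7: e^(−t/τ₁) = 2.4349e-08, e^(−t/τ₂) = 0.089450.
C₂ = 1.62·[1 − (5.4019·2.4349e-08 − 39.228·0.089450)/(-33.826)] = 1.62·0.89627 = 1.4519 g/L.

1.45 g/L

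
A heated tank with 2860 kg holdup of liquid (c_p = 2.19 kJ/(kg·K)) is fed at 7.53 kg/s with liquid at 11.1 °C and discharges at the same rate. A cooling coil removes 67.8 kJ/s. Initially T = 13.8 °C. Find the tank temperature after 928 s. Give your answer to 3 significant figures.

M c_p dT/dt = ṁ c_p (T_in − T) − Q̇.
Rearrange: dT/dt = (T_ss − T)/τ with τ = M/ṁ = 379.81 s and T_ss = T_in − Q̇/(ṁ c_p) = 6.9886 °C.
T approaches T_ss exponentially: T(t) = T_ss + (T₀ − T_ss) e^(−t/τ).
T(928) = 6.9886 + (6.8114)·e^(−928/379.81) = 6.9886 + (6.8114)·0.086874 = 7.5803 °C.

7.58 °C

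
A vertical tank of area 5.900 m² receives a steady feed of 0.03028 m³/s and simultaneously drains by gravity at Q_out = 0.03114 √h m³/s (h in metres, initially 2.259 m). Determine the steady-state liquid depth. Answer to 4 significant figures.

0.9455 m

Unsteady balance on liquid volume: A dh/dt = Q_in − 0.03114 √h. At steady state dh/dt = 0:
Q_in = 0.03114 √h_ss ⇒ √h_ss = 0.03028/0.03114 = 0.972383.
h_ss = 0.972383² = 0.945528 m. (Since h₀ = 2.259 m > h_ss, the level will fall toward this value.)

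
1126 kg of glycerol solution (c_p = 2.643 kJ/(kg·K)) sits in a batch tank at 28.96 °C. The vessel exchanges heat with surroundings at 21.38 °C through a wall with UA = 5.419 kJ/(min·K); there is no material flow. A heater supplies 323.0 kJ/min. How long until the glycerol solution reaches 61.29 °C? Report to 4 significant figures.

M c_p dT/dt = −UA(T − T_amb) + Q̇.
τ = M c_p/UA = 549.182 min; T_ss = T_amb + Q̇/UA = 21.38 + 323.0/5.419 = 80.9851 °C.
T(t) = T_ss + (T₀ − T_ss)e^(−t/τ); set T = 61.29:
t = −τ ln[(T − T_ss)/(T₀ − T_ss)] = −549.182 · ln(0.378569) = 533.452 min.

533.5 min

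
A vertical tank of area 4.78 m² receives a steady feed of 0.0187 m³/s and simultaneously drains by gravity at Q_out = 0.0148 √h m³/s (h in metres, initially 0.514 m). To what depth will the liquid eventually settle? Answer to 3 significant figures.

A dh/dt = Q_in − 0.0148 √h. Steady state requires inflow = outflow:
Q_in = 0.0148 √h_ss ⇒ √h_ss = 0.0187/0.0148 = 1.2635.
h_ss = 1.2635² = 1.5965 m. (Since h₀ = 0.514 m < h_ss, the level will rise toward this value.)

1.60 m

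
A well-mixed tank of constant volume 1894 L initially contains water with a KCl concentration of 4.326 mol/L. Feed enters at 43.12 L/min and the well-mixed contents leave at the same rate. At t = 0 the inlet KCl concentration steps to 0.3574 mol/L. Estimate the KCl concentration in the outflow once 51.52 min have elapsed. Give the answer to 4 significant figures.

Species balance on the tank: V dC/dt = Q(C_in − C).
Time constant τ = V/Q = 1894/43.12 = 43.9239 min.
C approaches C_in exponentially: C(t) = C_in + (C₀ − C_in) e^(−t/τ).
C(51.52) = 0.3574 + (4.326 − 0.3574)·e^(−51.52/43.9239) = 0.3574 + (3.96860)·0.309457 = 1.58551 mol/L.

1.586 mol/L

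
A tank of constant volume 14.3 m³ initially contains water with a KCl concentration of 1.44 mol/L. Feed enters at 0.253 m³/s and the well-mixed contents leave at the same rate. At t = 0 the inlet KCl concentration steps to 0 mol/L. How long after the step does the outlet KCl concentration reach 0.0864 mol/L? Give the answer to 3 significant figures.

Species balance: V dC/dt = Q(C_in − C) ⇒ τ = V/Q = 56.522 s.
C(t) = C_in + (C₀ − C_in) e^(−t/τ). Set C = 0.0864 and solve for t:
e^(−t/τ) = (C − C_in)/(C₀ − C_in) = (0.0864 − 0)/(1.44 − 0) = 0.060000
t = −τ ln(…) = 56.522 × 2.8134 = 159.02 s.

159 s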